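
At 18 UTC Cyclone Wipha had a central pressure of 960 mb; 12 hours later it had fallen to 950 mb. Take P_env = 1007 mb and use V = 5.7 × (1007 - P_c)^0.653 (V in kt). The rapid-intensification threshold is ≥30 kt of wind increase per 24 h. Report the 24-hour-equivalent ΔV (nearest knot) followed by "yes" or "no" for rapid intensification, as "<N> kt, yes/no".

V₁: ΔP = 47, V ≈ 5.7 × 47^0.653 ≈ 70.43 kt.
V₂: ΔP = 57, V ≈ 5.7 × 57^0.653 ≈ 79.88 kt.
ΔV over 12 h = 9.45 kt → 24 h equivalent = 9.45 × 24/12 ≈ 18.90 kt.
19 kt < 30 kt ⇒ not rapid intensification.

19 kt, no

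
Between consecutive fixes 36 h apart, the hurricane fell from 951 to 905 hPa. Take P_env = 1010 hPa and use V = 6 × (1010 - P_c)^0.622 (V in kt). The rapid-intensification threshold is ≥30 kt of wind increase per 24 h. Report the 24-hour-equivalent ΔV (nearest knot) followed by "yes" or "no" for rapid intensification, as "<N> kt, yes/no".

22 kt, no

V₁: ΔP = 59, V ≈ 6 × 59^0.622 ≈ 75.79 kt.
V₂: ΔP = 105, V ≈ 6 × 105^0.622 ≈ 108.48 kt.
ΔV over 36 h = 32.69 kt → 24 h equivalent = 32.69 × 24/36 ≈ 21.79 kt.
22 kt < 30 kt ⇒ not rapid intensification.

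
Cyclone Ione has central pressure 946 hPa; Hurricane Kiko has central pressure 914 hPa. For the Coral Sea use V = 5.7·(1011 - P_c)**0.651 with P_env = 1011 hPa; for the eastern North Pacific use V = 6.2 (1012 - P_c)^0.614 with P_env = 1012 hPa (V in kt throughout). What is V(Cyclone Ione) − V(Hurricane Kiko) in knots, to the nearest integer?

-17 kt

Cyclone Ione: ΔP = 65; V ≈ 5.7 × 65^0.651 ≈ 86.31 kt.
Hurricane Kiko: ΔP = 98; V ≈ 6.2 × 98^0.614 ≈ 103.52 kt.
Difference ≈ 86.31 − 103.52 = -17.21 → -17 kt.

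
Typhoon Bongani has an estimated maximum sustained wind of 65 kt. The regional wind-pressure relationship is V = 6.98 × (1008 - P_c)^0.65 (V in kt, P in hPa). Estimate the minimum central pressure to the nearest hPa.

977 hPa

ΔP = (V / 6.98)^(1/0.65) = (65/6.98)^1.538.
65/6.98 = 9.312; 9.312^1.538 ≈ 30.96 hPa.
P_c = 1008 − 30.96 = 977.04 ≈ 977 hPa.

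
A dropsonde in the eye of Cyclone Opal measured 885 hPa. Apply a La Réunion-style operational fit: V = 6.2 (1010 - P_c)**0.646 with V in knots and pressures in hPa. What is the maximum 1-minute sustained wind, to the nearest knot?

ΔP = 1010 − 885 = 125 hPa.
125^0.646 ≈ 22.626.
V ≈ 6.2 × 22.626 ≈ 140.3 kt.

140 kt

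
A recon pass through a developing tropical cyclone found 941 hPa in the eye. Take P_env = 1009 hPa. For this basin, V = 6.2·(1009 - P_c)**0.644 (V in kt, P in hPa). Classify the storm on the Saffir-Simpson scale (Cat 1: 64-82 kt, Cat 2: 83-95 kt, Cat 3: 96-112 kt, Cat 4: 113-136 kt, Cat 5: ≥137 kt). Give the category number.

ΔP = 1009 − 941 = 68 hPa.
V ≈ 6.2 × 68^0.644 = 6.2 × 15.14 ≈ 94 kt.
94 kt falls in the Category 2 band.

2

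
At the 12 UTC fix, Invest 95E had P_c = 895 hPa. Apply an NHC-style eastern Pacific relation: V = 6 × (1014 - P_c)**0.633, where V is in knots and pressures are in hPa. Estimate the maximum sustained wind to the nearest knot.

ΔP = 1014 − 895 = 119 hPa.
119^0.633 ≈ 20.598.
V ≈ 6 × 20.598 ≈ 123.6 kt.

124 kt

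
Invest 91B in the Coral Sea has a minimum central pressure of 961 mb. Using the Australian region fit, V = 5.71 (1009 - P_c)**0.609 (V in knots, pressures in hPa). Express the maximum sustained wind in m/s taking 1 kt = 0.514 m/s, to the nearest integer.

31 m/s

ΔP = 1009 − 961 = 48 mb.
V ≈ 5.71 × 48^0.609 = 5.71 × 10.565 ≈ 60.327 kt.
60.327 × 0.514 ≈ 31.01 m/s → 31 m/s.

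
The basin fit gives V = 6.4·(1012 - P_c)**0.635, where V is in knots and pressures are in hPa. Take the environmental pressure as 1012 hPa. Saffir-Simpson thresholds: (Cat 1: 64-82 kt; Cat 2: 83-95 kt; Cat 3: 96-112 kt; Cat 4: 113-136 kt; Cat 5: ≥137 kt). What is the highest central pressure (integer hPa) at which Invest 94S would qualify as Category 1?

Category 1 begins at V = 64 kt.
Required ΔP = (64/6.4)^(1/0.635) = 10.000^1.575 ≈ 37.57 hPa.
P_c ≤ 1012 − 37.57 = 974.43, so the highest integer P_c is 974 hPa.

974 hPa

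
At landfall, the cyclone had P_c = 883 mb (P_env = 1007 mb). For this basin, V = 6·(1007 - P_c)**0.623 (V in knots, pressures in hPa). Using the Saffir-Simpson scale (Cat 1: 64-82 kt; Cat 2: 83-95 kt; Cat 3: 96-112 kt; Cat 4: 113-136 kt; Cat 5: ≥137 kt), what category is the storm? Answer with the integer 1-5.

4

ΔP = 1007 − 883 = 124 mb.
V ≈ 6 × 124^0.623 = 6 × 20.15 ≈ 121 kt.
121 kt falls in the Category 4 band.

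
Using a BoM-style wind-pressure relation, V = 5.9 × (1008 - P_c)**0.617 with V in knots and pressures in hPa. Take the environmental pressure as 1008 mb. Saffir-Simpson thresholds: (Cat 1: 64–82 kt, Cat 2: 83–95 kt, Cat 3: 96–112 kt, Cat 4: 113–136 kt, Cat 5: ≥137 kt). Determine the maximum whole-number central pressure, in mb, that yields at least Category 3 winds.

Category 3 begins at V = 96 kt.
Required ΔP = (96/5.9)^(1/0.617) = 16.271^1.621 ≈ 91.92 mb.
P_c ≤ 1008 − 91.92 = 916.08, so the highest integer P_c is 916 mb.

916 mb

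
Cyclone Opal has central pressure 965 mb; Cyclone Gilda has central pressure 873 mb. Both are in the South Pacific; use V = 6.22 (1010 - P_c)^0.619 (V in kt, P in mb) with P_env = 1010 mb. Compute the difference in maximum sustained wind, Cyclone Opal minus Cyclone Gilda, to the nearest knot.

Cyclone Opal: ΔP = 45; V ≈ 6.22 × 45^0.619 ≈ 65.63 kt.
Cyclone Gilda: ΔP = 137; V ≈ 6.22 × 137^0.619 ≈ 130.74 kt.
Difference ≈ 65.63 − 130.74 = -65.11 → -65 kt.

-65 kt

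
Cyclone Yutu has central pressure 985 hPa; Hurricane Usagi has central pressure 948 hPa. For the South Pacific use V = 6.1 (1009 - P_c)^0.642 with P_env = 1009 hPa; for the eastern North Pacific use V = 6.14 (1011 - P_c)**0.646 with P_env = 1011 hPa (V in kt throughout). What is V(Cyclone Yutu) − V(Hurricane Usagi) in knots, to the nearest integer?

-42 kt

Cyclone Yutu: ΔP = 24; V ≈ 6.1 × 24^0.642 ≈ 46.93 kt.
Hurricane Usagi: ΔP = 63; V ≈ 6.14 × 63^0.646 ≈ 89.24 kt.
Difference ≈ 46.93 − 89.24 = -42.31 → -42 kt.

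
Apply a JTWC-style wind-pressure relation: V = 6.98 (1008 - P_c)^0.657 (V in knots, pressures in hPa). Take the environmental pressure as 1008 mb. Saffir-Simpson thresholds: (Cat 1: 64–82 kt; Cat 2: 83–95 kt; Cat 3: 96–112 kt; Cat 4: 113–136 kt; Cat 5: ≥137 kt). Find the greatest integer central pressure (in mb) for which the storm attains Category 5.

915 mb

Category 5 begins at V = 137 kt.
Required ΔP = (137/6.98)^(1/0.657) = 19.628^1.522 ≈ 92.86 mb.
P_c ≤ 1008 − 92.86 = 915.14, so the highest integer P_c is 915 mb.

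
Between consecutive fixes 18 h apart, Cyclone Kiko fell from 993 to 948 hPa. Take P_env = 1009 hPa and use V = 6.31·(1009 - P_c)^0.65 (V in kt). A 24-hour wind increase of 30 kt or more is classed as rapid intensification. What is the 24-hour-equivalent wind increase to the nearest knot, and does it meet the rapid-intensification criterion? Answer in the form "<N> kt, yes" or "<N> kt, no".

V₁: ΔP = 16, V ≈ 6.31 × 16^0.65 ≈ 38.26 kt.
V₂: ΔP = 61, V ≈ 6.31 × 61^0.65 ≈ 91.30 kt.
ΔV over 18 h = 53.04 kt → 24 h equivalent = 53.04 × 24/18 ≈ 70.72 kt.
71 kt ≥ 30 kt ⇒ rapid intensification.

71 kt, yes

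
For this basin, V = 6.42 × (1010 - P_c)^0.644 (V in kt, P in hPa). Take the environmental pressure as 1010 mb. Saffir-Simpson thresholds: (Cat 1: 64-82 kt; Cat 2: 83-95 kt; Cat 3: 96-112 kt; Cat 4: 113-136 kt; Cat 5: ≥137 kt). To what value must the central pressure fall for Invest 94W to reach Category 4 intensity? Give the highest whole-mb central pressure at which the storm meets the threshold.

Category 4 begins at V = 113 kt.
Required ΔP = (113/6.42)^(1/0.644) = 17.601^1.553 ≈ 85.92 mb.
P_c ≤ 1010 − 85.92 = 924.08, so the highest integer P_c is 924 mb.

924 mb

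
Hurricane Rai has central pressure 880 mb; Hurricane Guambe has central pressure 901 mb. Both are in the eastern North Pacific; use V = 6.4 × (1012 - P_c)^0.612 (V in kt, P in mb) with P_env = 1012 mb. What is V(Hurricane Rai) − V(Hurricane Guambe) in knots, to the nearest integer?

Hurricane Rai: ΔP = 132; V ≈ 6.4 × 132^0.612 ≈ 127.05 kt.
Hurricane Guambe: ΔP = 111; V ≈ 6.4 × 111^0.612 ≈ 114.27 kt.
Difference ≈ 127.05 − 114.27 = 12.78 → 13 kt.

13 kt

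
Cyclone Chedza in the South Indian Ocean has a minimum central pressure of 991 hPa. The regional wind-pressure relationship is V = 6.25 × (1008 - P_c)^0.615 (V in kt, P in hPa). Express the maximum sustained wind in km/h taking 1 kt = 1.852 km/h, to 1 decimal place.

66.1 km/h

ΔP = 1008 − 991 = 17 hPa.
V ≈ 6.25 × 17^0.615 = 6.25 × 5.711 ≈ 35.695 kt.
35.695 × 1.852 ≈ 66.11 km/h → 66.1 km/h.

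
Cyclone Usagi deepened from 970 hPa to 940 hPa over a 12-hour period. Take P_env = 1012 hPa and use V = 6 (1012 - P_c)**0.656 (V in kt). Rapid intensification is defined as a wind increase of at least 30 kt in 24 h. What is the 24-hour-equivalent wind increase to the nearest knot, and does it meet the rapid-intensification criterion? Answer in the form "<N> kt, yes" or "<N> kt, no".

V₁: ΔP = 42, V ≈ 6 × 42^0.656 ≈ 69.66 kt.
V₂: ΔP = 72, V ≈ 6 × 72^0.656 ≈ 99.21 kt.
ΔV over 12 h = 29.55 kt → 24 h equivalent = 29.55 × 24/12 ≈ 59.10 kt.
59 kt ≥ 30 kt ⇒ rapid intensification.

59 kt, yes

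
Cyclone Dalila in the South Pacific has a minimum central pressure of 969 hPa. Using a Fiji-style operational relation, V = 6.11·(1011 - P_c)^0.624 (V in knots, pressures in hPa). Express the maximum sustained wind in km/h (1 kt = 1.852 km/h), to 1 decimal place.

ΔP = 1011 − 969 = 42 hPa.
V ≈ 6.11 × 42^0.624 = 6.11 × 10.302 ≈ 62.943 kt.
62.943 × 1.852 ≈ 116.57 km/h → 116.6 km/h.

116.6 km/h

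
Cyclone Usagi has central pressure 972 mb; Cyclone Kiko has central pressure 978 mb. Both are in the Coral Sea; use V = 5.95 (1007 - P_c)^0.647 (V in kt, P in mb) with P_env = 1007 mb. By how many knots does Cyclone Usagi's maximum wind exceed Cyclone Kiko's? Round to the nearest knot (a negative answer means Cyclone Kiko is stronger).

Cyclone Usagi: ΔP = 35; V ≈ 5.95 × 35^0.647 ≈ 59.36 kt.
Cyclone Kiko: ΔP = 29; V ≈ 5.95 × 29^0.647 ≈ 52.56 kt.
Difference ≈ 59.36 − 52.56 = 6.80 → 7 kt.

7 kt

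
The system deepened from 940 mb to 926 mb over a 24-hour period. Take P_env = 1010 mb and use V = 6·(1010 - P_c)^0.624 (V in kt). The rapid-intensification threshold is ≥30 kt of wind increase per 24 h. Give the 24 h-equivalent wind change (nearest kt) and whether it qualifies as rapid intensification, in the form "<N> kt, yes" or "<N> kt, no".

10 kt, no

V₁: ΔP = 70, V ≈ 6 × 70^0.624 ≈ 85.01 kt.
V₂: ΔP = 84, V ≈ 6 × 84^0.624 ≈ 95.26 kt.
ΔV over 24 h = 10.25 kt → 24 h equivalent = 10.25 × 24/24 ≈ 10.25 kt.
10 kt < 30 kt ⇒ not rapid intensification.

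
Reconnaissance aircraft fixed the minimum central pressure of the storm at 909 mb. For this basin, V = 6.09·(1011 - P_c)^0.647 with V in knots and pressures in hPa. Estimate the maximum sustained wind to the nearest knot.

ΔP = 1011 − 909 = 102 mb.
102^0.647 ≈ 19.933.
V ≈ 6.09 × 19.933 ≈ 121.4 kt.

121 kt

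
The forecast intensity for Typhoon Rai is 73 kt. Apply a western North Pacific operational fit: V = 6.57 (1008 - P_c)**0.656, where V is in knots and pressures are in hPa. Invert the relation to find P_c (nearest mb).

ΔP = (V / 6.57)^(1/0.656) = (73/6.57)^1.524.
73/6.57 = 11.111; 11.111^1.524 ≈ 39.28 mb.
P_c = 1008 − 39.28 = 968.72 ≈ 969 mb.

969 mb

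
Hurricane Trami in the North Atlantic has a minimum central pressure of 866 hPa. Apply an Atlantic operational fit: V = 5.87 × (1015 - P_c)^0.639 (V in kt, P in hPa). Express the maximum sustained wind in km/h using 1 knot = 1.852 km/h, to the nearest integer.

ΔP = 1015 − 866 = 149 hPa.
V ≈ 5.87 × 149^0.639 = 5.87 × 24.472 ≈ 143.650 kt.
143.650 × 1.852 ≈ 266.04 km/h → 266 km/h.

266 km/h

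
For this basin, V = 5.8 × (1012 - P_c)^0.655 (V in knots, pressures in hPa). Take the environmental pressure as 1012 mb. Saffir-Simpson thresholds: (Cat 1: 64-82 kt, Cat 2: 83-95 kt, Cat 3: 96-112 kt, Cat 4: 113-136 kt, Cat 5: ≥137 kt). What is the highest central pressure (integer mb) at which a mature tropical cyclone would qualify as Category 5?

887 mb

Category 5 begins at V = 137 kt.
Required ΔP = (137/5.8)^(1/0.655) = 23.621^1.527 ≈ 124.92 mb.
P_c ≤ 1012 − 124.92 = 887.08, so the highest integer P_c is 887 mb.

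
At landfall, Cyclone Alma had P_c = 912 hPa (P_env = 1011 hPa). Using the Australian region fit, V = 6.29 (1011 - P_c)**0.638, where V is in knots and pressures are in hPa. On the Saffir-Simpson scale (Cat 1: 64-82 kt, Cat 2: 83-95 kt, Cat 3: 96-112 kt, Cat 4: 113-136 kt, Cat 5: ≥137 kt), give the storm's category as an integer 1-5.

4

ΔP = 1011 − 912 = 99 hPa.
V ≈ 6.29 × 99^0.638 = 6.29 × 18.76 ≈ 118 kt.
118 kt falls in the Category 4 band.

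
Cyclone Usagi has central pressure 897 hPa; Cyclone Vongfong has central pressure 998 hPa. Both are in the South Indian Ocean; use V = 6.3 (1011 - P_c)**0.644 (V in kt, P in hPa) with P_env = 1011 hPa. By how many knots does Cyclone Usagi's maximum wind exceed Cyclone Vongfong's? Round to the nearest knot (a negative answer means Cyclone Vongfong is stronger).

100 kt

Cyclone Usagi: ΔP = 114; V ≈ 6.3 × 114^0.644 ≈ 133.04 kt.
Cyclone Vongfong: ΔP = 13; V ≈ 6.3 × 13^0.644 ≈ 32.86 kt.
Difference ≈ 133.04 − 32.86 = 100.18 → 100 kt.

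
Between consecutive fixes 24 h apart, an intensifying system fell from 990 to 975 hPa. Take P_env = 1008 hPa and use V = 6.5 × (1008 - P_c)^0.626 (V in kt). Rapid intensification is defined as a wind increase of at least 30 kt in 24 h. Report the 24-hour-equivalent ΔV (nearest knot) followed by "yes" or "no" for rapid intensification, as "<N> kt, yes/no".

V₁: ΔP = 18, V ≈ 6.5 × 18^0.626 ≈ 39.69 kt.
V₂: ΔP = 33, V ≈ 6.5 × 33^0.626 ≈ 58.01 kt.
ΔV over 24 h = 18.32 kt → 24 h equivalent = 18.32 × 24/24 ≈ 18.32 kt.
18 kt < 30 kt ⇒ not rapid intensification.

18 kt, no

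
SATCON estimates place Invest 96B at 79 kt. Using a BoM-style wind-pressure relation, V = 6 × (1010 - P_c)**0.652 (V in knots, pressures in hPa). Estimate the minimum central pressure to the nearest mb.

958 mb

ΔP = (V / 6)^(1/0.652) = (79/6)^1.534.
79/6 = 13.167; 13.167^1.534 ≈ 52.12 mb.
P_c = 1010 − 52.12 = 957.88 ≈ 958 mb.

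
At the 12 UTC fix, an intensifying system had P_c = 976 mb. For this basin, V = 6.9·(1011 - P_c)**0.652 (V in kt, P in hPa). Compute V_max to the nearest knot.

ΔP = 1011 − 976 = 35 mb.
35^0.652 ≈ 10.156.
V ≈ 6.9 × 10.156 ≈ 70.1 kt.

70 kt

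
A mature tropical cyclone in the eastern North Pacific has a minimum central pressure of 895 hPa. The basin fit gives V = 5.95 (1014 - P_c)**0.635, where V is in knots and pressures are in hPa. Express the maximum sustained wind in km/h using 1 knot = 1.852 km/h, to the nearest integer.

229 km/h

ΔP = 1014 − 895 = 119 hPa.
V ≈ 5.95 × 119^0.635 = 5.95 × 20.796 ≈ 123.734 kt.
123.734 × 1.852 ≈ 229.16 km/h → 229 km/h.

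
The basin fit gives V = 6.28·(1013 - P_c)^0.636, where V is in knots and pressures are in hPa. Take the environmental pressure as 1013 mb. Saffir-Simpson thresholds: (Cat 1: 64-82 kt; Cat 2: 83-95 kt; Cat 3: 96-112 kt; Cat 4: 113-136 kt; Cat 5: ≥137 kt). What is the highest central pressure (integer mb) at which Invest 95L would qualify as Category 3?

Category 3 begins at V = 96 kt.
Required ΔP = (96/6.28)^(1/0.636) = 15.287^1.572 ≈ 72.80 mb.
P_c ≤ 1013 − 72.80 = 940.20, so the highest integer P_c is 940 mb.

940 mb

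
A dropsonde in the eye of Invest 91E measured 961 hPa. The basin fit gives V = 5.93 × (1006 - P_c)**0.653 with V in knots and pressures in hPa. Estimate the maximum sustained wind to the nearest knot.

71 kt

ΔP = 1006 − 961 = 45 hPa.
45^0.653 ≈ 12.010.
V ≈ 5.93 × 12.010 ≈ 71.2 kt.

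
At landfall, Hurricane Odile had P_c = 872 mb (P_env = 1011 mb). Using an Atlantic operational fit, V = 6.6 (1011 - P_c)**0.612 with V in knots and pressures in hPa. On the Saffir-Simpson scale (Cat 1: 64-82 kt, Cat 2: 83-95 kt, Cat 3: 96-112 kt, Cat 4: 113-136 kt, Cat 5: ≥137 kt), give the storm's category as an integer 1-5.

ΔP = 1011 − 872 = 139 mb.
V ≈ 6.6 × 139^0.612 = 6.6 × 20.49 ≈ 135 kt.
135 kt falls in the Category 4 band.

4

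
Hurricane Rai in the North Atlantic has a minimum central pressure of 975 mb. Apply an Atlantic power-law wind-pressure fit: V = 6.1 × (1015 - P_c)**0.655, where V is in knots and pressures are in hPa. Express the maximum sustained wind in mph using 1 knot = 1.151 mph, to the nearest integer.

ΔP = 1015 − 975 = 40 mb.
V ≈ 6.1 × 40^0.655 = 6.1 × 11.203 ≈ 68.341 kt.
68.341 × 1.151 ≈ 78.66 mph → 79 mph.

79 mph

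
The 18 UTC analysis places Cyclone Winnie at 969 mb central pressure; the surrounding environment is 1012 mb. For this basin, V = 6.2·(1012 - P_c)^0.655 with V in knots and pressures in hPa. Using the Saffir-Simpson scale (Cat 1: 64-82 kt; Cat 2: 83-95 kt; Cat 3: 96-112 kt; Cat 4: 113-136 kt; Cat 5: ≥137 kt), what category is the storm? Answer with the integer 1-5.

ΔP = 1012 − 969 = 43 mb.
V ≈ 6.2 × 43^0.655 = 6.2 × 11.75 ≈ 73 kt.
73 kt falls in the Category 1 band.

1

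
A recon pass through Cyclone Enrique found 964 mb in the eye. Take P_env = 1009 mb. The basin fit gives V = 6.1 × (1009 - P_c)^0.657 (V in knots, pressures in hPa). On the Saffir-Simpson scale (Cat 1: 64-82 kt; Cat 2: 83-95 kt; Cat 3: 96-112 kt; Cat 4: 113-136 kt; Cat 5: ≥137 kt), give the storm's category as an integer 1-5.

1

ΔP = 1009 − 964 = 45 mb.
V ≈ 6.1 × 45^0.657 = 6.1 × 12.19 ≈ 74 kt.
74 kt falls in the Category 1 band.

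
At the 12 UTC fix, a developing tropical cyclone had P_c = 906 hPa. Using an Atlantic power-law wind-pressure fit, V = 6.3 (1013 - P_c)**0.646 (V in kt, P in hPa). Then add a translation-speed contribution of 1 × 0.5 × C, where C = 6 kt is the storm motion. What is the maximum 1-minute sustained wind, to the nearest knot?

132 kt

ΔP = 1013 − 906 = 107 hPa.
107^0.646 ≈ 20.464.
V ≈ 6.3 × 20.464 ≈ 128.9 kt.
Translation term: 1 × 0.5 × 6 = 3 kt.
Corrected V ≈ 131.9 kt → 132 kt.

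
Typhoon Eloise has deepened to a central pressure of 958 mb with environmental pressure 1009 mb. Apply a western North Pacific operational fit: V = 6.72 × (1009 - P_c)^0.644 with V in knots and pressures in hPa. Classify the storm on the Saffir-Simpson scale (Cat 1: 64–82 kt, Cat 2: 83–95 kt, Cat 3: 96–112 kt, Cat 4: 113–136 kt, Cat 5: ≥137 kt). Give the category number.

ΔP = 1009 − 958 = 51 mb.
V ≈ 6.72 × 51^0.644 = 6.72 × 12.58 ≈ 85 kt.
85 kt falls in the Category 2 band.

2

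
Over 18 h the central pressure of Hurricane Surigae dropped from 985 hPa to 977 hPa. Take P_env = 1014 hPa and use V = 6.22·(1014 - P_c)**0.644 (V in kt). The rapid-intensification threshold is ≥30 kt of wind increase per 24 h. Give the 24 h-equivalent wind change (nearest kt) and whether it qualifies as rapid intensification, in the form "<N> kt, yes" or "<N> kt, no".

12 kt, no

V₁: ΔP = 29, V ≈ 6.22 × 29^0.644 ≈ 54.40 kt.
V₂: ΔP = 37, V ≈ 6.22 × 37^0.644 ≈ 63.64 kt.
ΔV over 18 h = 9.24 kt → 24 h equivalent = 9.24 × 24/18 ≈ 12.32 kt.
12 kt < 30 kt ⇒ not rapid intensification.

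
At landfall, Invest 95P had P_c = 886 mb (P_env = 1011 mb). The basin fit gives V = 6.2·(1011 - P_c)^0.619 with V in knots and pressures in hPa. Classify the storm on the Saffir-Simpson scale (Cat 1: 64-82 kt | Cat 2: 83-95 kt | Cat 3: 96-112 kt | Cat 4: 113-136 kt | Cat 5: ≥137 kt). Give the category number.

4

ΔP = 1011 − 886 = 125 mb.
V ≈ 6.2 × 125^0.619 = 6.2 × 19.86 ≈ 123 kt.
123 kt falls in the Category 4 band.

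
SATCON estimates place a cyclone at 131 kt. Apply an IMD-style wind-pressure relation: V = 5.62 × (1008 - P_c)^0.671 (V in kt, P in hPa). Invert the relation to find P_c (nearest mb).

899 mb

ΔP = (V / 5.62)^(1/0.671) = (131/5.62)^1.490.
131/5.62 = 23.310; 23.310^1.490 ≈ 109.16 mb.
P_c = 1008 − 109.16 = 898.84 ≈ 899 mb.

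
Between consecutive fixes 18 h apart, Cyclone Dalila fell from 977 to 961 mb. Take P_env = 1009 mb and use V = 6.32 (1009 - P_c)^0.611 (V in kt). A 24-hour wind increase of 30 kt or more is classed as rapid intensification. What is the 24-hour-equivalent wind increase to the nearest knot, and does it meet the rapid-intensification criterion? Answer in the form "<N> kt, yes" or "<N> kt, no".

20 kt, no

V₁: ΔP = 32, V ≈ 6.32 × 32^0.611 ≈ 52.52 kt.
V₂: ΔP = 48, V ≈ 6.32 × 48^0.611 ≈ 67.29 kt.
ΔV over 18 h = 14.77 kt → 24 h equivalent = 14.77 × 24/18 ≈ 19.69 kt.
20 kt < 30 kt ⇒ not rapid intensification.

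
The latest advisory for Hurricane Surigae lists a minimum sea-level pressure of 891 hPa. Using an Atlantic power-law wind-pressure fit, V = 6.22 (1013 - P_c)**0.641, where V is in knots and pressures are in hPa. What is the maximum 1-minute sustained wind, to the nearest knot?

ΔP = 1013 − 891 = 122 hPa.
122^0.641 ≈ 21.745.
V ≈ 6.22 × 21.745 ≈ 135.3 kt.

135 kt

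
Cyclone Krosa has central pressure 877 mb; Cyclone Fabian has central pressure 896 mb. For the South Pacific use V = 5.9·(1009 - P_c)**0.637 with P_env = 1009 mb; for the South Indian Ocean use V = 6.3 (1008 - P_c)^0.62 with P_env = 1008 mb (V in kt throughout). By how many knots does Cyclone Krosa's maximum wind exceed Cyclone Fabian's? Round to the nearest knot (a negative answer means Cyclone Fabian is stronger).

15 kt

Cyclone Krosa: ΔP = 132; V ≈ 5.9 × 132^0.637 ≈ 132.33 kt.
Cyclone Fabian: ΔP = 112; V ≈ 6.3 × 112^0.62 ≈ 117.45 kt.
Difference ≈ 132.33 − 117.45 = 14.88 → 15 kt.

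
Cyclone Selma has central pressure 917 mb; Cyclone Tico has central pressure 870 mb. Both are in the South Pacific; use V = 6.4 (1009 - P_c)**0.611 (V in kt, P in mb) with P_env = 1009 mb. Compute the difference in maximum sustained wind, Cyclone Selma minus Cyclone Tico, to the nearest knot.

Cyclone Selma: ΔP = 92; V ≈ 6.4 × 92^0.611 ≈ 101.40 kt.
Cyclone Tico: ΔP = 139; V ≈ 6.4 × 139^0.611 ≈ 130.49 kt.
Difference ≈ 101.40 − 130.49 = -29.09 → -29 kt.

-29 kt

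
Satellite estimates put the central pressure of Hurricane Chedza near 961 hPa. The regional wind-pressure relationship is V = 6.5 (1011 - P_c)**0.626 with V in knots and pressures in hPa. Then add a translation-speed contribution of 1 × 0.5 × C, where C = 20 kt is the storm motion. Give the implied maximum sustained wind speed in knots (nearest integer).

85 kt

ΔP = 1011 − 961 = 50 hPa.
50^0.626 ≈ 11.576.
V ≈ 6.5 × 11.576 ≈ 75.2 kt.
Translation term: 1 × 0.5 × 20 = 10 kt.
Corrected V ≈ 85.2 kt → 85 kt.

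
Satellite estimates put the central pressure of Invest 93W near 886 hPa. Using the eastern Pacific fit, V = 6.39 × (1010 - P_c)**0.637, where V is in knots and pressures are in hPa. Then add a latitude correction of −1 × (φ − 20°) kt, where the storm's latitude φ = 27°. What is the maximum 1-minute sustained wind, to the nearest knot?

ΔP = 1010 − 886 = 124 hPa.
124^0.637 ≈ 21.553.
V ≈ 6.39 × 21.553 ≈ 137.7 kt.
Latitude correction: −1 × (27 − 20) = -7 kt.
Corrected V ≈ 130.7 kt → 131 kt.

131 kt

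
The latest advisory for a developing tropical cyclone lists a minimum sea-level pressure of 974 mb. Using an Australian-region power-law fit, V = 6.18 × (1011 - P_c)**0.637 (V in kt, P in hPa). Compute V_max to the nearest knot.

62 kt

ΔP = 1011 − 974 = 37 mb.
37^0.637 ≈ 9.976.
V ≈ 6.18 × 9.976 ≈ 61.6 kt.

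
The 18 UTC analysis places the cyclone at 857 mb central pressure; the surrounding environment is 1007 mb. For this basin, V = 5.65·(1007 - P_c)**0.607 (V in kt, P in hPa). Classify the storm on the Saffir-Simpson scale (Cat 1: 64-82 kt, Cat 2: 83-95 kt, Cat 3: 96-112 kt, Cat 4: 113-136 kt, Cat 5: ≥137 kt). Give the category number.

ΔP = 1007 − 857 = 150 mb.
V ≈ 5.65 × 150^0.607 = 5.65 × 20.94 ≈ 118 kt.
118 kt falls in the Category 4 band.

4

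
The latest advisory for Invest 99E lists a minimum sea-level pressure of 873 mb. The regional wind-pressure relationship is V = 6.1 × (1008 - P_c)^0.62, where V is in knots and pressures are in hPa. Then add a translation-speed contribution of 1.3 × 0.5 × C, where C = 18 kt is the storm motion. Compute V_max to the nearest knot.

ΔP = 1008 − 873 = 135 mb.
135^0.62 ≈ 20.932.
V ≈ 6.1 × 20.932 ≈ 127.7 kt.
Translation term: 1.3 × 0.5 × 18 = 11.7 kt.
Corrected V ≈ 139.4 kt → 139 kt.

139 kt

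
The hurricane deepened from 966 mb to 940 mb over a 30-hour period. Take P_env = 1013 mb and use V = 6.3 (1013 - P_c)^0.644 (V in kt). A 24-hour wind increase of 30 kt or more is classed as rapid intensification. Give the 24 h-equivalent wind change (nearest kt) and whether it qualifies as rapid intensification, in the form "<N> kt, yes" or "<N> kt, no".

V₁: ΔP = 47, V ≈ 6.3 × 47^0.644 ≈ 75.19 kt.
V₂: ΔP = 73, V ≈ 6.3 × 73^0.644 ≈ 99.84 kt.
ΔV over 30 h = 24.65 kt → 24 h equivalent = 24.65 × 24/30 ≈ 19.72 kt.
20 kt < 30 kt ⇒ not rapid intensification.

20 kt, no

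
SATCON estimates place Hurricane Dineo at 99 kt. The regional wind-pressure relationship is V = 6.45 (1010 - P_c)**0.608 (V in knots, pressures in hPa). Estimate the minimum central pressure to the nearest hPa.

921 hPa

ΔP = (V / 6.45)^(1/0.608) = (99/6.45)^1.645.
99/6.45 = 15.349; 15.349^1.645 ≈ 89.29 hPa.
P_c = 1010 − 89.29 = 920.71 ≈ 921 hPa.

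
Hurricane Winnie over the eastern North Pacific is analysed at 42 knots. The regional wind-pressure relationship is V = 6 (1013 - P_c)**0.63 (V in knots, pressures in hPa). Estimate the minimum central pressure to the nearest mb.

ΔP = (V / 6)^(1/0.63) = (42/6)^1.587.
42/6 = 7.000; 7.000^1.587 ≈ 21.95 mb.
P_c = 1013 − 21.95 = 991.05 ≈ 991 mb.

991 mb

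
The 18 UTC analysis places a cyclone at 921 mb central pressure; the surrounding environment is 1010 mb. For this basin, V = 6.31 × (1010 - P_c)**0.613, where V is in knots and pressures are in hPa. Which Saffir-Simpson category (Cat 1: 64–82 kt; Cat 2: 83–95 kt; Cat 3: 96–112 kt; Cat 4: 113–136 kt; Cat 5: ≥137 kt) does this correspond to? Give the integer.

3

ΔP = 1010 − 921 = 89 mb.
V ≈ 6.31 × 89^0.613 = 6.31 × 15.67 ≈ 99 kt.
99 kt falls in the Category 3 band.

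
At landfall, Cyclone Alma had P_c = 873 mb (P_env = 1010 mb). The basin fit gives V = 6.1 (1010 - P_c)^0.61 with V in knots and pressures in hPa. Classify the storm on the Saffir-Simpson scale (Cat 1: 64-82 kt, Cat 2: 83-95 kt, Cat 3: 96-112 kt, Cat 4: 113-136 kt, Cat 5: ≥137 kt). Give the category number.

ΔP = 1010 − 873 = 137 mb.
V ≈ 6.1 × 137^0.61 = 6.1 × 20.11 ≈ 123 kt.
123 kt falls in the Category 4 band.

4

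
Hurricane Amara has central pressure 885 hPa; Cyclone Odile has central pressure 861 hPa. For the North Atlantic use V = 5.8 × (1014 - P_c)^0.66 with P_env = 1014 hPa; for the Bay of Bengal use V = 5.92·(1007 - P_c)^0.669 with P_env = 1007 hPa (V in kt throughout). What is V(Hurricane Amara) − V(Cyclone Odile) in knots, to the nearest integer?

Hurricane Amara: ΔP = 129; V ≈ 5.8 × 129^0.66 ≈ 143.36 kt.
Cyclone Odile: ΔP = 146; V ≈ 5.92 × 146^0.669 ≈ 166.06 kt.
Difference ≈ 143.36 − 166.06 = -22.70 → -23 kt.

-23 kt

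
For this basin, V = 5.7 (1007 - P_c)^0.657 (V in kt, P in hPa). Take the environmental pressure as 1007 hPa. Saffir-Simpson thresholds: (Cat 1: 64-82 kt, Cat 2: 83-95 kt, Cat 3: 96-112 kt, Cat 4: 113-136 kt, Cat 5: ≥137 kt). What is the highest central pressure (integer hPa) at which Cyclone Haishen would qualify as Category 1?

Category 1 begins at V = 64 kt.
Required ΔP = (64/5.7)^(1/0.657) = 11.228^1.522 ≈ 39.69 hPa.
P_c ≤ 1007 − 39.69 = 967.31, so the highest integer P_c is 967 hPa.

967 hPa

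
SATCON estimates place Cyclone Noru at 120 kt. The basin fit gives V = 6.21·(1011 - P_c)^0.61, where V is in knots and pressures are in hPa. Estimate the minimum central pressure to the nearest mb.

ΔP = (V / 6.21)^(1/0.61) = (120/6.21)^1.639.
120/6.21 = 19.324; 19.324^1.639 ≈ 128.33 mb.
P_c = 1011 − 128.33 = 882.67 ≈ 883 mb.

883 mb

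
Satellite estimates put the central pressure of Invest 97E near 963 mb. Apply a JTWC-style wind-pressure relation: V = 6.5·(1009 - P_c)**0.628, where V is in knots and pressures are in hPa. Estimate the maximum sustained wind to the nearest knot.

ΔP = 1009 − 963 = 46 mb.
46^0.628 ≈ 11.072.
V ≈ 6.5 × 11.072 ≈ 72.0 kt.

72 kt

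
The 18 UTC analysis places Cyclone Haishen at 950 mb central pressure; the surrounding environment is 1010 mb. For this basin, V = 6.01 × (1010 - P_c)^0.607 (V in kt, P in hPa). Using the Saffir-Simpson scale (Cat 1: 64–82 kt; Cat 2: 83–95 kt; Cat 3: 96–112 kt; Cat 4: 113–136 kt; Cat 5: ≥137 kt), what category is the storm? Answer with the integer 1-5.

ΔP = 1010 − 950 = 60 mb.
V ≈ 6.01 × 60^0.607 = 6.01 × 12.00 ≈ 72 kt.
72 kt falls in the Category 1 band.

1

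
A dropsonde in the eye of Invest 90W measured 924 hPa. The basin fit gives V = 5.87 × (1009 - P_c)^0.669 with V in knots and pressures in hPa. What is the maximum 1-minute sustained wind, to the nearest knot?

115 kt

ΔP = 1009 − 924 = 85 hPa.
85^0.669 ≈ 19.534.
V ≈ 5.87 × 19.534 ≈ 114.7 kt.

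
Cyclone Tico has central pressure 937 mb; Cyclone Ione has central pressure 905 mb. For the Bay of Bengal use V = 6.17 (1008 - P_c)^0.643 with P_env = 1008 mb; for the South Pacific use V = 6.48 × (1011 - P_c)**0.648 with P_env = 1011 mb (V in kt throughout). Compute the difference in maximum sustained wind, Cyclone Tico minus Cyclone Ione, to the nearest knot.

-37 kt

Cyclone Tico: ΔP = 71; V ≈ 6.17 × 71^0.643 ≈ 95.64 kt.
Cyclone Ione: ΔP = 106; V ≈ 6.48 × 106^0.648 ≈ 133.04 kt.
Difference ≈ 95.64 − 133.04 = -37.40 → -37 kt.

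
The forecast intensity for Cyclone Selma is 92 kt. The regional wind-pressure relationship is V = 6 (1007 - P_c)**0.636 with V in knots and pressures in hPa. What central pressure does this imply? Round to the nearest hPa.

ΔP = (V / 6)^(1/0.636) = (92/6)^1.572.
92/6 = 15.333; 15.333^1.572 ≈ 73.15 hPa.
P_c = 1007 − 73.15 = 933.85 ≈ 934 hPa.

934 hPa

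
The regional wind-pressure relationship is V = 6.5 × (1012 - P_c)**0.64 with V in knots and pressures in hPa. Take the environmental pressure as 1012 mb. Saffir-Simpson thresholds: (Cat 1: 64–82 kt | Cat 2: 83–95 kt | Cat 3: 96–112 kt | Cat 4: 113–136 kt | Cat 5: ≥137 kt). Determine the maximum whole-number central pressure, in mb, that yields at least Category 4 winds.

925 mb

Category 4 begins at V = 113 kt.
Required ΔP = (113/6.5)^(1/0.64) = 17.385^1.562 ≈ 86.65 mb.
P_c ≤ 1012 − 86.65 = 925.35, so the highest integer P_c is 925 mb.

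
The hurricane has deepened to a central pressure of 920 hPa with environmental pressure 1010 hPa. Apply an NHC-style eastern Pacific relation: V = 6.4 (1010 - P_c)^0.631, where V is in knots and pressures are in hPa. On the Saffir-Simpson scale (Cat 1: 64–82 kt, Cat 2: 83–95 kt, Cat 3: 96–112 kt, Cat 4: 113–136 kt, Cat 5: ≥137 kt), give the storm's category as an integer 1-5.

ΔP = 1010 − 920 = 90 hPa.
V ≈ 6.4 × 90^0.631 = 6.4 × 17.11 ≈ 109 kt.
109 kt falls in the Category 3 band.

3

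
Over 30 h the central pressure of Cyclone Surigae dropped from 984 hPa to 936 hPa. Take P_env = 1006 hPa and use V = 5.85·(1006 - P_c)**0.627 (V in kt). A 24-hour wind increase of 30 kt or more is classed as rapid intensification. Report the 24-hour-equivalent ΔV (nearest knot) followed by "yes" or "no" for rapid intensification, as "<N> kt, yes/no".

35 kt, yes

V₁: ΔP = 22, V ≈ 5.85 × 22^0.627 ≈ 40.63 kt.
V₂: ΔP = 70, V ≈ 5.85 × 70^0.627 ≈ 83.95 kt.
ΔV over 30 h = 43.32 kt → 24 h equivalent = 43.32 × 24/30 ≈ 34.66 kt.
35 kt ≥ 30 kt ⇒ rapid intensification.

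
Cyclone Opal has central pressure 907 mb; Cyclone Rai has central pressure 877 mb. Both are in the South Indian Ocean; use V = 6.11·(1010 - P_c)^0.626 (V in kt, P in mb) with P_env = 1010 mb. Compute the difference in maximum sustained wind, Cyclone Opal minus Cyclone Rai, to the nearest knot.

-19 kt

Cyclone Opal: ΔP = 103; V ≈ 6.11 × 103^0.626 ≈ 111.19 kt.
Cyclone Rai: ΔP = 133; V ≈ 6.11 × 133^0.626 ≈ 130.49 kt.
Difference ≈ 111.19 − 130.49 = -19.30 → -19 kt.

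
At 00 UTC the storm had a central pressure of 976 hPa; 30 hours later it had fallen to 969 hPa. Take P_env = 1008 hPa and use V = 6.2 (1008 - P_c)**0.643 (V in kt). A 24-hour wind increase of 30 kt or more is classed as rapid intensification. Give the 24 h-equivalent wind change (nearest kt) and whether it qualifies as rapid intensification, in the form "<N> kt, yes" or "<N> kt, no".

V₁: ΔP = 32, V ≈ 6.2 × 32^0.643 ≈ 57.57 kt.
V₂: ΔP = 39, V ≈ 6.2 × 39^0.643 ≈ 65.38 kt.
ΔV over 30 h = 7.81 kt → 24 h equivalent = 7.81 × 24/30 ≈ 6.25 kt.
6 kt < 30 kt ⇒ not rapid intensification.

6 kt, no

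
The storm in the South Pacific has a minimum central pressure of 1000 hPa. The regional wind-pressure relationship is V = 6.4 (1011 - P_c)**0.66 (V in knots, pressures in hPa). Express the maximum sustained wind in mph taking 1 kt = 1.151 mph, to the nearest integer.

ΔP = 1011 − 1000 = 11 hPa.
V ≈ 6.4 × 11^0.66 = 6.4 × 4.868 ≈ 31.153 kt.
31.153 × 1.151 ≈ 35.86 mph → 36 mph.

36 mph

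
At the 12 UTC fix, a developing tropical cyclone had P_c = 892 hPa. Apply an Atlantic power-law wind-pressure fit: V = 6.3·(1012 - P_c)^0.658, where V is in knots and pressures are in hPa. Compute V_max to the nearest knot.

147 kt

ΔP = 1012 − 892 = 120 hPa.
120^0.658 ≈ 23.340.
V ≈ 6.3 × 23.340 ≈ 147.0 kt.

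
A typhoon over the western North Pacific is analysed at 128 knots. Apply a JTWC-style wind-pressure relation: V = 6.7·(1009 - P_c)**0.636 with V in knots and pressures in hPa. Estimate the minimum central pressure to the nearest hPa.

ΔP = (V / 6.7)^(1/0.636) = (128/6.7)^1.572.
128/6.7 = 19.104; 19.104^1.572 ≈ 103.36 hPa.
P_c = 1009 − 103.36 = 905.64 ≈ 906 hPa.

906 hPa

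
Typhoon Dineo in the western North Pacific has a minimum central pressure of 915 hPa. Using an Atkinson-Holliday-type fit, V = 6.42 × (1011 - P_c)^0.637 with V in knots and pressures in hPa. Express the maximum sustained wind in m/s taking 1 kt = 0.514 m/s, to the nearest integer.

60 m/s

ΔP = 1011 − 915 = 96 hPa.
V ≈ 6.42 × 96^0.637 = 6.42 × 18.311 ≈ 117.555 kt.
117.555 × 0.514 ≈ 60.42 m/s → 60 m/s.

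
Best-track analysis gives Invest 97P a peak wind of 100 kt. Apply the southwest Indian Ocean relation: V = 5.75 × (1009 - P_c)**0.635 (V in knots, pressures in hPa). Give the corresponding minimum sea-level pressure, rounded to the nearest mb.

ΔP = (V / 5.75)^(1/0.635) = (100/5.75)^1.575.
100/5.75 = 17.391; 17.391^1.575 ≈ 89.80 mb.
P_c = 1009 − 89.80 = 919.20 ≈ 919 mb.

919 mb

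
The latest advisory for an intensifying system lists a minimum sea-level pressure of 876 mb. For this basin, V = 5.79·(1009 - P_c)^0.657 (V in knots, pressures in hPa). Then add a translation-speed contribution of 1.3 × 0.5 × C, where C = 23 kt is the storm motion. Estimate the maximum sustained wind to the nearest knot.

ΔP = 1009 − 876 = 133 mb.
133^0.657 ≈ 24.853.
V ≈ 5.79 × 24.853 ≈ 143.9 kt.
Translation term: 1.3 × 0.5 × 23 = 14.95 kt.
Corrected V ≈ 158.85 kt → 159 kt.

159 kt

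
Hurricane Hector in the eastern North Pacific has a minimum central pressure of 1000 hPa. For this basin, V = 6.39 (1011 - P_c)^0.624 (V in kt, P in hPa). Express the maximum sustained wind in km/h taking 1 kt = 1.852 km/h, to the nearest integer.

ΔP = 1011 − 1000 = 11 hPa.
V ≈ 6.39 × 11^0.624 = 6.39 × 4.465 ≈ 28.532 kt.
28.532 × 1.852 ≈ 52.84 km/h → 53 km/h.

53 km/h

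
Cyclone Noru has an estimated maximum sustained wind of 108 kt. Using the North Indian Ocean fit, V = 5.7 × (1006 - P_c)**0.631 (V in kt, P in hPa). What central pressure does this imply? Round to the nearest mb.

900 mb

ΔP = (V / 5.7)^(1/0.631) = (108/5.7)^1.585.
108/5.7 = 18.947; 18.947^1.585 ≈ 105.84 mb.
P_c = 1006 − 105.84 = 900.16 ≈ 900 mb.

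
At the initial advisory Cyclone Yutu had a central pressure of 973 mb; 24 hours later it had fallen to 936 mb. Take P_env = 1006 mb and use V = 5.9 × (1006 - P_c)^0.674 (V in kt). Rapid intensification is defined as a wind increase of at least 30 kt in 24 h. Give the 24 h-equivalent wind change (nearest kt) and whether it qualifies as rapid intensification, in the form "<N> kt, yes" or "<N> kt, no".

V₁: ΔP = 33, V ≈ 5.9 × 33^0.674 ≈ 62.28 kt.
V₂: ΔP = 70, V ≈ 5.9 × 70^0.674 ≈ 103.38 kt.
ΔV over 24 h = 41.10 kt → 24 h equivalent = 41.10 × 24/24 ≈ 41.10 kt.
41 kt ≥ 30 kt ⇒ rapid intensification.

41 kt, yes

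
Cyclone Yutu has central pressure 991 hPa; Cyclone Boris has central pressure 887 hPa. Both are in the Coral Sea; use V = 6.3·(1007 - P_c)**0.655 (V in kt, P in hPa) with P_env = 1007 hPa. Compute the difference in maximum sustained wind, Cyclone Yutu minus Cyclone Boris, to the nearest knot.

Cyclone Yutu: ΔP = 16; V ≈ 6.3 × 16^0.655 ≈ 38.73 kt.
Cyclone Boris: ΔP = 120; V ≈ 6.3 × 120^0.655 ≈ 144.95 kt.
Difference ≈ 38.73 − 144.95 = -106.22 → -106 kt.

-106 kt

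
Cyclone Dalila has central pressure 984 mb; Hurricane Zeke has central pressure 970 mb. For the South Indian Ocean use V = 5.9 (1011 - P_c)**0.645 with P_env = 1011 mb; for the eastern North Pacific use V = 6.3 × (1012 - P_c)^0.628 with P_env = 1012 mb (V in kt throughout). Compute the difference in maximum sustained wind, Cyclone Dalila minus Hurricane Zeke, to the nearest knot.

-16 kt

Cyclone Dalila: ΔP = 27; V ≈ 5.9 × 27^0.645 ≈ 49.44 kt.
Hurricane Zeke: ΔP = 42; V ≈ 6.3 × 42^0.628 ≈ 65.88 kt.
Difference ≈ 49.44 − 65.88 = -16.44 → -16 kt.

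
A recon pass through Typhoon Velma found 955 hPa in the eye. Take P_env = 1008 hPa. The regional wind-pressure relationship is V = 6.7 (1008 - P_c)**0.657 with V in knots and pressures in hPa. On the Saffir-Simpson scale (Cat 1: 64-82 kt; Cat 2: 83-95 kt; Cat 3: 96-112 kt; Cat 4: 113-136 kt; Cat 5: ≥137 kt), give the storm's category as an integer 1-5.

2

ΔP = 1008 − 955 = 53 hPa.
V ≈ 6.7 × 53^0.657 = 6.7 × 13.58 ≈ 91 kt.
91 kt falls in the Category 2 band.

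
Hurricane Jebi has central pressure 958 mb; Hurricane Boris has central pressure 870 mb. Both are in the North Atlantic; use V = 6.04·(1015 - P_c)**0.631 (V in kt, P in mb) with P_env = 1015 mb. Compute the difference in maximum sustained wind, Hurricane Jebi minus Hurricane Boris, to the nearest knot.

-62 kt

Hurricane Jebi: ΔP = 57; V ≈ 6.04 × 57^0.631 ≈ 77.45 kt.
Hurricane Boris: ΔP = 145; V ≈ 6.04 × 145^0.631 ≈ 139.59 kt.
Difference ≈ 77.45 − 139.59 = -62.14 → -62 kt.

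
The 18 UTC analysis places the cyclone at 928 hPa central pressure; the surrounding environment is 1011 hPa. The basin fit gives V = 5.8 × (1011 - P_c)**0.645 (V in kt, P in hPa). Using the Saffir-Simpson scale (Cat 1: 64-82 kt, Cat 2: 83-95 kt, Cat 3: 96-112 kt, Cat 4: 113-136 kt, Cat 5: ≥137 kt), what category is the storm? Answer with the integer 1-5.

ΔP = 1011 − 928 = 83 hPa.
V ≈ 5.8 × 83^0.645 = 5.8 × 17.29 ≈ 100 kt.
100 kt falls in the Category 3 band.

3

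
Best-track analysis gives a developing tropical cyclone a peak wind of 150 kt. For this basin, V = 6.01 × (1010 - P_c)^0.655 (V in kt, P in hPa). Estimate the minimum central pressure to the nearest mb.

ΔP = (V / 6.01)^(1/0.655) = (150/6.01)^1.527.
150/6.01 = 24.958; 24.958^1.527 ≈ 135.88 mb.
P_c = 1010 − 135.88 = 874.12 ≈ 874 mb.

874 mb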